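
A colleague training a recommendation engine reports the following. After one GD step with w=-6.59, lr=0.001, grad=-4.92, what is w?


w_new = w - α·∇
= -6.59 - 0.001·-4.92
= -6.59 + 0.00492
= -6.58508

-6.58508


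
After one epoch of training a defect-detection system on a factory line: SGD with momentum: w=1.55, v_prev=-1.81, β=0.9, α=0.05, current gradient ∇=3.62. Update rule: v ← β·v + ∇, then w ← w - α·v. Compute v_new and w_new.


v_new = 0.9·-1.81 + 3.62 = -1.629 + 3.62 = 1.991
w_new = 1.55 - 0.05·1.991 = 1.55 - 0.09955 = 1.45045

v_new=1.991, w_new=1.45045


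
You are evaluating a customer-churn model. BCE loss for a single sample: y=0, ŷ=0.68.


BCE = -[y·ln(p) + (1-y)·ln(1-p)]
= -0 - 1·ln(1-0.68)
= -ln(0.32) = 1.1394

1.1394


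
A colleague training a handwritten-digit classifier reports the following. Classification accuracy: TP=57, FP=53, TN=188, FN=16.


Accuracy = (TP+TN)/(TP+TN+FP+FN)
= (57+188)/(314)
= 245/314 = 78.03%

78.03%


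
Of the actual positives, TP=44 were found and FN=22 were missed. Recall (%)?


Recall = TP/(TP+FN)
= 44/(44+22)
= 44/66 = 66.67%

66.67%


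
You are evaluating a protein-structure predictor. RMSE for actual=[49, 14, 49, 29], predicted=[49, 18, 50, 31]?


MSE = 21/4 = 5.25
RMSE = √(21/4) = 2.2913

2.2913


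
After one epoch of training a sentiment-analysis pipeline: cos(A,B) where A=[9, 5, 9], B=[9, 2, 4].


A·B = 9·9 + 5·2 + 9·4 = 127
‖A‖ = √187 = 13.6748, ‖B‖ = √101 = 10.0499
cos = 127/(√187·√101) = 127/√18887 = 0.9241

0.9241


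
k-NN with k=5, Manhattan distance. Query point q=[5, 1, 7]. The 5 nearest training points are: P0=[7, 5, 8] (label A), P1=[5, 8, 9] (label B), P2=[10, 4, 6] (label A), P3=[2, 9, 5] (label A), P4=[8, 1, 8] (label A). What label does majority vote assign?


d(q,P0) = 7  (label A)
d(q,P1) = 9  (label B)
d(q,P2) = 9  (label A)
d(q,P3) = 13  (label A)
d(q,P4) = 4  (label A)
Votes: A=4, B=1
Majority → A

A


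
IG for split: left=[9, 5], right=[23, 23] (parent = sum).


Parent = [32, 28], H_parent = 0.9968
H_left = 0.9403 (n=14), H_right = 1 (n=46)
H_children = (14/60)·0.9403 + (46/60)·1 = 0.9861
IG = 0.9968 - 0.9861 = 0.0107

0.0107


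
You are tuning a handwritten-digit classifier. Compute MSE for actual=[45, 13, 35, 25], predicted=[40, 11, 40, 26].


Squared errors: (45-40)²=25, (13-11)²=4, (35-40)²=25, (25-26)²=1
Sum = 55
MSE = 55/4 = 55/4

55/4


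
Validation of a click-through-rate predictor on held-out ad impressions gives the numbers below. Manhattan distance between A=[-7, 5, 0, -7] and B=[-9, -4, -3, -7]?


d = |-7+ 9| + |5+ 4| + |0+ 3| + |-7+ 7|
  = 2 + 9 + 3 + 0
  = 14

14


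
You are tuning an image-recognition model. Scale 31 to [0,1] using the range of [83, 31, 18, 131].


min=18, max=131
(31-18)/(131-18) = 13/113 = 0.115

0.115


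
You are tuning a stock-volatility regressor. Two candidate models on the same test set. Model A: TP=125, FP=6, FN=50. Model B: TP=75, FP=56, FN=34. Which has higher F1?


Model A: P=125/131=0.9542, R=125/175=0.7143, F1=2PR/(P+R)=2TP/(2TP+FP+FN)=250/306=0.817
Model B: P=75/131=0.5725, R=75/109=0.6881, F1=2PR/(P+R)=2TP/(2TP+FP+FN)=150/240=0.625
0.817 > 0.625 → Model A

Model A


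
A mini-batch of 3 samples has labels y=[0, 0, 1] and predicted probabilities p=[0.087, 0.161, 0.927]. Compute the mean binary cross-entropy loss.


L[0] = -ln(1-0.087) = -ln(0.913) = 0.091
L[1] = -ln(1-0.161) = -ln(0.839) = 0.1755
L[2] = -ln(0.927) = 0.0758
mean = (0.091 + 0.1755 + 0.0758)/3 = 0.1141

0.1141


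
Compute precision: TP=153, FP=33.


Precision = TP/(TP+FP)
= 153/(153+33)
= 153/186 = 82.26%

82.26%


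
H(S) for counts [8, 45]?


Probabilities: [8/53, 45/53] ≈ [0.1509, 0.8491]
H = -((8/53)·log₂(8/53) + (45/53)·log₂(45/53))
  = 0.6122 bits

0.6122 bits


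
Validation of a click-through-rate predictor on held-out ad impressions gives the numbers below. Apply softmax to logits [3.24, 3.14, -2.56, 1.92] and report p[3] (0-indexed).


Exponentials: e^3.24=25.5337, e^3.14=23.1039, e^-2.56=0.0773, e^1.92=6.821
Sum = 55.5359
Softmax = [0.4598, 0.416, 0.0014, 0.1228]
p[3] = 6.821/55.5359 = 0.1228

0.1228


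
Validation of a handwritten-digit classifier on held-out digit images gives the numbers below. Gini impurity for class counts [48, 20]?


Probabilities: [48/68, 20/68] ≈ [0.7059, 0.2941]
Σpᵢ² = (2304 + 400)/68² = 2704/4624
Gini = 1 - Σpᵢ² = 1 - 2704/4624 = 0.4152

0.4152


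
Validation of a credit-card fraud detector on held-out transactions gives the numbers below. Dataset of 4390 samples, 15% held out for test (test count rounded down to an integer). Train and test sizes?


Test = ⌊4390·15/100⌋ = 658
Train = 4390 - 658 = 3732

Train: 3732, Test: 658


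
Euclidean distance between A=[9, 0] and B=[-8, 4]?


d = √((9+ 8)² + (0-4)²)
  = √(289 + 16)
  = √305 = 17.4642

17.4642


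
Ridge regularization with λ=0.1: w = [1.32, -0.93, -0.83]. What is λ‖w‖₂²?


‖w‖₂² = (1.32)² + (-0.93)² + (-0.83)²
     = 1.7424 + 0.8649 + 0.6889
     = 3.2962
λ·‖w‖₂² = 0.1·3.2962 = 0.32962

0.32962


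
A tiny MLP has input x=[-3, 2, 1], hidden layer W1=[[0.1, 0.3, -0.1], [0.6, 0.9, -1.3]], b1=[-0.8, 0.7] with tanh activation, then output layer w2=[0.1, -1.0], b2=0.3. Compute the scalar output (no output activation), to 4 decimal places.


z1[0] = (0.1)·(-3) + (0.3)·(2) + (-0.1)·(1) - 0.8 = -0.6
z1[1] = (0.6)·(-3) + (0.9)·(2) + (-1.3)·(1) + 0.7 = -0.6
h = tanh(z1) = [-0.537, -0.537]
output = (0.1)·(-0.537) + (-1.0)·(-0.537) + 0.3 = 0.7833

0.7833


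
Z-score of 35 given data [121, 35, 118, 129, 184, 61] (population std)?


μ = 108, σ = 48.346
z = (35 - 108)/48.346 = -1.5099

-1.5099


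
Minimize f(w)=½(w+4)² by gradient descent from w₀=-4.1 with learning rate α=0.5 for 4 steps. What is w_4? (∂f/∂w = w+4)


step 1: grad = -4.1+4 = -0.1; w = -4.1 - 0.5·(-0.1) = -4.05
step 2: grad = -4.05+4 = -0.05; w = -4.05 - 0.5·(-0.05) = -4.025
step 3: grad = -4.025+4 = -0.025; w = -4.025 - 0.5·(-0.025) = -4.0125
step 4: grad = -4.0125+4 = -0.0125; w = -4.0125 - 0.5·(-0.0125) = -4.00625

-4.00625


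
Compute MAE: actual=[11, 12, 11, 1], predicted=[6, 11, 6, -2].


Absolute errors: |11-6|=5, |12-11|=1, |11-6|=5, |1+ 2|=3
Sum = 14
MAE = 14/4 = 7/2

7/2


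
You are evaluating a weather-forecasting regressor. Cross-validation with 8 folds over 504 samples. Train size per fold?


Fold size = 504/8 = 63
Training per fold = 504 - 63 = 441

441


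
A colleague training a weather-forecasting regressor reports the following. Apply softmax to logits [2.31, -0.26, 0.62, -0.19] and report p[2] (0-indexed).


Exponentials: e^2.31=10.0744, e^-0.26=0.7711, e^0.62=1.8589, e^-0.19=0.827
Sum = 13.5314
Softmax = [0.7445, 0.057, 0.1374, 0.0611]
p[2] = 1.8589/13.5314 = 0.1374

0.1374


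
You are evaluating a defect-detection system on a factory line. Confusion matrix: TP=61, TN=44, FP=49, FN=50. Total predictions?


Total = TP + TN + FP + FN
= 61 + 44 + 49 + 50
= 204
(Predicted positive: 110, predicted negative: 94)

204


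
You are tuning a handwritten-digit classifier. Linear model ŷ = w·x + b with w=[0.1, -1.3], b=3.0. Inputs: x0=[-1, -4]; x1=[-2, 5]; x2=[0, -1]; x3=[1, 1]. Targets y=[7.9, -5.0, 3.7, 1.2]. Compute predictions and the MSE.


ŷ0 = (0.1)·(-1) + (-1.3)·(-4) + 3.0 = 8.1
ŷ1 = (0.1)·(-2) + (-1.3)·(5) + 3.0 = -3.7
ŷ2 = (0.1)·(0) + (-1.3)·(-1) + 3.0 = 4.3
ŷ3 = (0.1)·(1) + (-1.3)·(1) + 3.0 = 1.8
errors² = [0.04, 1.69, 0.36, 0.36]
MSE = 2.4500/4 = 0.6125

0.6125


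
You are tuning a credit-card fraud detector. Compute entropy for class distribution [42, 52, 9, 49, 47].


Probabilities: [42/199, 52/199, 9/199, 49/199, 47/199] ≈ [0.2111, 0.2613, 0.0452, 0.2462, 0.2362]
H = -((42/199)·log₂(42/199) + (52/199)·log₂(52/199) + (9/199)·log₂(9/199) + (49/199)·log₂(49/199) + (47/199)·log₂(47/199))
  = 2.1712 bits

2.1712 bits


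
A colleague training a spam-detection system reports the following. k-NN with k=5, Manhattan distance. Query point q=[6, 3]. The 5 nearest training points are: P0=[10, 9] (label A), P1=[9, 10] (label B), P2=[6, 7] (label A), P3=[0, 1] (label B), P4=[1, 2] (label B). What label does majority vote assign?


d(q,P0) = 10  (label A)
d(q,P1) = 10  (label B)
d(q,P2) = 4  (label A)
d(q,P3) = 8  (label B)
d(q,P4) = 6  (label B)
Votes: A=2, B=3
Majority → B

B


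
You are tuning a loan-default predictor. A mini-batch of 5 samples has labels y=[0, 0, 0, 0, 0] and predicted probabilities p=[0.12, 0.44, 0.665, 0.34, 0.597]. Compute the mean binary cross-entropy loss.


L[0] = -ln(1-0.12) = -ln(0.88) = 0.1278
L[1] = -ln(1-0.44) = -ln(0.56) = 0.5798
L[2] = -ln(1-0.665) = -ln(0.335) = 1.0936
L[3] = -ln(1-0.34) = -ln(0.66) = 0.4155
L[4] = -ln(1-0.597) = -ln(0.403) = 0.9088
mean = (0.1278 + 0.5798 + 1.0936 + 0.4155 + 0.9088)/5 = 0.6251

0.6251


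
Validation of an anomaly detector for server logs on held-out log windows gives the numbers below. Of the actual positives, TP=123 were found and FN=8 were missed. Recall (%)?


Recall = TP/(TP+FN)
= 123/(123+8)
= 123/131 = 93.89%

93.89%


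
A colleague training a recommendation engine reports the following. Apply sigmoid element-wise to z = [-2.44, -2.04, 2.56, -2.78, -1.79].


σ(-2.44) = 1/(1+e^2.44) = 0.0802
σ(-2.04) = 1/(1+e^2.04) = 0.1151
σ(2.56) = 1/(1+e^-2.56) = 0.9282
σ(-2.78) = 1/(1+e^2.78) = 0.0584
σ(-1.79) = 1/(1+e^1.79) = 0.1431
result = [0.0802, 0.1151, 0.9282, 0.0584, 0.1431]

[0.0802, 0.1151, 0.9282, 0.0584, 0.1431]


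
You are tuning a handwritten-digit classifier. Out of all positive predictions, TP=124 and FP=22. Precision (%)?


Precision = TP/(TP+FP)
= 124/(124+22)
= 124/146 = 84.93%

84.93%


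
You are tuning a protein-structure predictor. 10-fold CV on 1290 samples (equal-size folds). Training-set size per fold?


Fold size = 1290/10 = 129
Training per fold = 1290 - 129 = 1161

1161


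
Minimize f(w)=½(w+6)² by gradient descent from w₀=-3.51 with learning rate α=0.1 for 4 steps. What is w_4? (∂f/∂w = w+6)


step 1: grad = -3.51+6 = 2.49; w = -3.51 - 0.1·(2.49) = -3.759
step 2: grad = -3.759+6 = 2.241; w = -3.759 - 0.1·(2.241) = -3.9831
step 3: grad = -3.9831+6 = 2.0169; w = -3.9831 - 0.1·(2.0169) = -4.18479
step 4: grad = -4.18479+6 = 1.81521; w = -4.18479 - 0.1·(1.81521) = -4.366311

-4.366311


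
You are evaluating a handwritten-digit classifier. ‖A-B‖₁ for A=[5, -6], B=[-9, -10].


d = |5+ 9| + |-6+ 10|
  = 14 + 4
  = 18

18


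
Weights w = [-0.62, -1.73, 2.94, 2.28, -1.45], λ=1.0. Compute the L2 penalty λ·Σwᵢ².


‖w‖₂² = (-0.62)² + (-1.73)² + (2.94)² + (2.28)² + (-1.45)²
     = 0.3844 + 2.9929 + 8.6436 + 5.1984 + 2.1025
     = 19.3218
λ·‖w‖₂² = 1.0·19.3218 = 19.3218

19.3218


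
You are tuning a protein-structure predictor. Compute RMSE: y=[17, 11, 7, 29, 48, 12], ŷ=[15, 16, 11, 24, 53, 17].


MSE = 120/6 = 20
RMSE = √(120/6) = 4.4721

4.4721


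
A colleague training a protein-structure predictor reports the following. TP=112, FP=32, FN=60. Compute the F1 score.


Precision = 112/144 = 0.7778
Recall = 112/172 = 0.6512
F1 = 2·P·R/(P+R) = 2·TP/(2·TP+FP+FN) = 224/(224+32+60) = 224/316 = 0.7089

0.7089


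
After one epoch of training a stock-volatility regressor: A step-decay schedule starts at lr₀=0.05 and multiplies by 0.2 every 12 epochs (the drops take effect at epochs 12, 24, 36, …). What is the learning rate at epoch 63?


n_drops = ⌊63/12⌋ = 5
lr = 0.05·0.2^5 = 0.05·0.00032 = 0.000016

0.000016


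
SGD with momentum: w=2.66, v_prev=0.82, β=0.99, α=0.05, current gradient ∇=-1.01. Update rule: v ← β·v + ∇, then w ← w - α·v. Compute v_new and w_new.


v_new = 0.99·0.82 - 1.01 = 0.8118 - 1.01 = -0.1982
w_new = 2.66 - 0.05·-0.1982 = 2.66 + 0.00991 = 2.66991

v_new=-0.1982, w_new=2.66991


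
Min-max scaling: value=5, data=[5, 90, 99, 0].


min=0, max=99
(5-0)/(99-0) = 5/99 = 0.0505

0.0505


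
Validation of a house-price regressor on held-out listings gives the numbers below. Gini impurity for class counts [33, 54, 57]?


Probabilities: [33/144, 54/144, 57/144] ≈ [0.2292, 0.375, 0.3958]
Σpᵢ² = (1089 + 2916 + 3249)/144² = 7254/20736
Gini = 1 - Σpᵢ² = 1 - 7254/20736 = 0.6502

0.6502


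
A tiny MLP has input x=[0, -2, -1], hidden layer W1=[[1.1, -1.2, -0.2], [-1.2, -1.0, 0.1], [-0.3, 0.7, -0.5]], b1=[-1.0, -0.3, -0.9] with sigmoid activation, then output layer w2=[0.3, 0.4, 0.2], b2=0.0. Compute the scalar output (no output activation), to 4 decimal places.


z1[0] = (1.1)·(0) + (-1.2)·(-2) + (-0.2)·(-1) - 1.0 = 1.6
z1[1] = (-1.2)·(0) + (-1.0)·(-2) + (0.1)·(-1) - 0.3 = 1.6
z1[2] = (-0.3)·(0) + (0.7)·(-2) + (-0.5)·(-1) - 0.9 = -1.8
h = sigmoid(z1) = [0.832, 0.832, 0.1419]
output = (0.3)·(0.832) + (0.4)·(0.832) + (0.2)·(0.1419) + 0.0 = 0.6108

0.6108


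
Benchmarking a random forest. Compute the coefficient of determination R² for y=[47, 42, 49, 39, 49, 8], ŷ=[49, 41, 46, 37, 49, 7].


ȳ = 39
SS_res = Σ(y-ŷ)² = 19
SS_tot = Σ(y-ȳ)² = 1234
R² = 1 - SS_res/SS_tot = 1 - 0.0154 = 0.9846

0.9846


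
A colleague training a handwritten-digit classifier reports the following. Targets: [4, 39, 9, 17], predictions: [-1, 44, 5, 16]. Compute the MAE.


Absolute errors: |4+ 1|=5, |39-44|=5, |9-5|=4, |17-16|=1
Sum = 15
MAE = 15/4 = 15/4

15/4


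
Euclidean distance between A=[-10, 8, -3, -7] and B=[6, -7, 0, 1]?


d = √((-10-6)² + (8+ 7)² + (-3-0)² + (-7-1)²)
  = √(256 + 225 + 9 + 64)
  = √554 = 23.5372

23.5372


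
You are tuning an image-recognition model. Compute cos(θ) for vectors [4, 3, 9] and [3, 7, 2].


A·B = 4·3 + 3·7 + 9·2 = 51
‖A‖ = √106 = 10.2956, ‖B‖ = √62 = 7.874
cos = 51/(√106·√62) = 51/√6572 = 0.6291

0.6291


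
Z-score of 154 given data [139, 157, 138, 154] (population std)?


μ = 147, σ = 8.5732
z = (154 - 147)/8.5732 = 0.8165

0.8165


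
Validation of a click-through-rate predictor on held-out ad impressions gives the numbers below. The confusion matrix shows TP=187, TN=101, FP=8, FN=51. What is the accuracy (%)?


Accuracy = (TP+TN)/(TP+TN+FP+FN)
= (187+101)/(347)
= 288/347 = 83.0%

83.0%


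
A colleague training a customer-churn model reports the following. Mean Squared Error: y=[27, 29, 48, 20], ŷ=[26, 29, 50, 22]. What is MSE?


Squared errors: (27-26)²=1, (29-29)²=0, (48-50)²=4, (20-22)²=4
Sum = 9
MSE = 9/4 = 9/4

9/4


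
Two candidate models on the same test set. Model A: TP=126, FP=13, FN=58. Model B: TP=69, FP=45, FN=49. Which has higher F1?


Model A: P=126/139=0.9065, R=126/184=0.6848, F1=2PR/(P+R)=2TP/(2TP+FP+FN)=252/323=0.7802
Model B: P=69/114=0.6053, R=69/118=0.5847, F1=2PR/(P+R)=2TP/(2TP+FP+FN)=138/232=0.5948
0.7802 > 0.5948 → Model A

Model A


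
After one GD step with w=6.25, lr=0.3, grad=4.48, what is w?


w_new = w - α·∇
= 6.25 - 0.3·4.48
= 6.25 - 1.344
= 4.906

4.906


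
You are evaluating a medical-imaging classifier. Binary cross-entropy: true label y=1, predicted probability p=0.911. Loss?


BCE = -[y·ln(p) + (1-y)·ln(1-p)]
= -1·ln(0.911) - 0
= -ln(0.911) = 0.0932

0.0932


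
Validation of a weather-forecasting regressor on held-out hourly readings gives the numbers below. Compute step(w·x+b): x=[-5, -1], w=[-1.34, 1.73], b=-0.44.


z = (-5)·(-1.34) + (-1)·(1.73) - 0.44
  = 4.53
step(z) = 1 (z≥0)

1


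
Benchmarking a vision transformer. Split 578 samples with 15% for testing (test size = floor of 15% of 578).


Test = ⌊578·15/100⌋ = 86
Train = 578 - 86 = 492

Train: 492, Test: 86


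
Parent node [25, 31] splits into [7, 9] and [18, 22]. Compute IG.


Parent = [25, 31], H_parent = 0.9917
H_left = 0.9887 (n=16), H_right = 0.9928 (n=40)
H_children = (16/56)·0.9887 + (40/56)·0.9928 = 0.9916
IG = 0.9917 - 0.9916 = 0.0001

0.0001


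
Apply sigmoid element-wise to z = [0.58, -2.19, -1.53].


σ(0.58) = 1/(1+e^-0.58) = 0.6411
σ(-2.19) = 1/(1+e^2.19) = 0.1007
σ(-1.53) = 1/(1+e^1.53) = 0.178
result = [0.6411, 0.1007, 0.178]

[0.6411, 0.1007, 0.178]


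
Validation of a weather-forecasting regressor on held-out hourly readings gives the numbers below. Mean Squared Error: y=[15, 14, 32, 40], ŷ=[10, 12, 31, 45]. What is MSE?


Squared errors: (15-10)²=25, (14-12)²=4, (32-31)²=1, (40-45)²=25
Sum = 55
MSE = 55/4 = 55/4

55/4


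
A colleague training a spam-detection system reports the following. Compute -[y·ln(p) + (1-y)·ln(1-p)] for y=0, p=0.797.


BCE = -[y·ln(p) + (1-y)·ln(1-p)]
= -0 - 1·ln(1-0.797)
= -ln(0.203) = 1.5945

1.5945


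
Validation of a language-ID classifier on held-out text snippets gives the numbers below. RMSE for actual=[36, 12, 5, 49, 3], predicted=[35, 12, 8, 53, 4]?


MSE = 27/5 = 5.4
RMSE = √(27/5) = 2.3238

2.3238


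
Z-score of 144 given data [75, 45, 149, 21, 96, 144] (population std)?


μ = 88.3333, σ = 47.3063
z = (144 - 88.3333)/47.3063 = 1.1767

1.1767


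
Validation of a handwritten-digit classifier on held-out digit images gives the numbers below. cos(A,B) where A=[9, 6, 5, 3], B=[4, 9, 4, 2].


A·B = 9·4 + 6·9 + 5·4 + 3·2 = 116
‖A‖ = √151 = 12.2882, ‖B‖ = √117 = 10.8167
cos = 116/(√151·√117) = 116/√17667 = 0.8727

0.8727


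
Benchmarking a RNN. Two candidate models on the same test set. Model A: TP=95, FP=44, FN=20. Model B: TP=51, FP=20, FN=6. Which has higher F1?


Model A: P=95/139=0.6835, R=95/115=0.8261, F1=2PR/(P+R)=2TP/(2TP+FP+FN)=190/254=0.748
Model B: P=51/71=0.7183, R=51/57=0.8947, F1=2PR/(P+R)=2TP/(2TP+FP+FN)=102/128=0.7969
0.748 < 0.7969 → Model B

Model B


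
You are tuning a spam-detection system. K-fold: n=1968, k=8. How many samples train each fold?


Fold size = 1968/8 = 246
Training per fold = 1968 - 246 = 1722

1722


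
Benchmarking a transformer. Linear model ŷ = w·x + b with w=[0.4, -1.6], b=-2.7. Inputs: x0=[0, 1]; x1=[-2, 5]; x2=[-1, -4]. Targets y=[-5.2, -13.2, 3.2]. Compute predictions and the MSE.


ŷ0 = (0.4)·(0) + (-1.6)·(1) - 2.7 = -4.3
ŷ1 = (0.4)·(-2) + (-1.6)·(5) - 2.7 = -11.5
ŷ2 = (0.4)·(-1) + (-1.6)·(-4) - 2.7 = 3.3
errors² = [0.81, 2.89, 0.01]
MSE = 3.7100/3 = 1.2367

1.2367


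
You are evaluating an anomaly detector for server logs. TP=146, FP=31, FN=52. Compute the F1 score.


Precision = 146/177 = 0.8249
Recall = 146/198 = 0.7374
F1 = 2·P·R/(P+R) = 2·TP/(2·TP+FP+FN) = 292/(292+31+52) = 292/375 = 0.7787

0.7787


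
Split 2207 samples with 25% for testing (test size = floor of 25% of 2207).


Test = ⌊2207·25/100⌋ = 551
Train = 2207 - 551 = 1656

Train: 1656, Test: 551


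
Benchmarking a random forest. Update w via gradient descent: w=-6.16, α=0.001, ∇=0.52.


w_new = w - α·∇
= -6.16 - 0.001·0.52
= -6.16 - 0.00052
= -6.16052

-6.16052


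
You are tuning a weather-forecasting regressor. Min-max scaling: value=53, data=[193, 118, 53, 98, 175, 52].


min=52, max=193
(53-52)/(193-52) = 1/141 = 0.0071

0.0071


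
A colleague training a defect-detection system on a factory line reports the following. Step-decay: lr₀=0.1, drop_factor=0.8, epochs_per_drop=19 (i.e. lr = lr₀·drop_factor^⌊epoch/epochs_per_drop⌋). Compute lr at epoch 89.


n_drops = ⌊89/19⌋ = 4
lr = 0.1·0.8^4 = 0.1·0.4096 = 0.04096

0.04096


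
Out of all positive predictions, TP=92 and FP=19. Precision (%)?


Precision = TP/(TP+FP)
= 92/(92+19)
= 92/111 = 82.88%

82.88%


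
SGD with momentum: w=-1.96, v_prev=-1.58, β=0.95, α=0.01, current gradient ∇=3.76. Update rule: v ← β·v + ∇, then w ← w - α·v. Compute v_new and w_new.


v_new = 0.95·-1.58 + 3.76 = -1.501 + 3.76 = 2.259
w_new = -1.96 - 0.01·2.259 = -1.96 - 0.02259 = -1.98259

v_new=2.259, w_new=-1.98259


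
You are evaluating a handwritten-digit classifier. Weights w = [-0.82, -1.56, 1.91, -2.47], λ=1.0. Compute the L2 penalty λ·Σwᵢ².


‖w‖₂² = (-0.82)² + (-1.56)² + (1.91)² + (-2.47)²
     = 0.6724 + 2.4336 + 3.6481 + 6.1009
     = 12.855
λ·‖w‖₂² = 1.0·12.855 = 12.855

12.855


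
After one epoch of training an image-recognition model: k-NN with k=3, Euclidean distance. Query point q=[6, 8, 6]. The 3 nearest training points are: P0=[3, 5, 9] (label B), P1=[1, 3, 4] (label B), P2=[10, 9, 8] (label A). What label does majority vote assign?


d(q,P0) = 5.1962  (label B)
d(q,P1) = 7.3485  (label B)
d(q,P2) = 4.5826  (label A)
Votes: A=1, B=2
Majority → B

B


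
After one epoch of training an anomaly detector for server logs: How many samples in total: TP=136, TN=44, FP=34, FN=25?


Total = TP + TN + FP + FN
= 136 + 44 + 34 + 25
= 239
(Predicted positive: 170, predicted negative: 69)

239


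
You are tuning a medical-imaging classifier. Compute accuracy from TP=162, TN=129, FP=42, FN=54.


Accuracy = (TP+TN)/(TP+TN+FP+FN)
= (162+129)/(387)
= 291/387 = 75.19%

75.19%


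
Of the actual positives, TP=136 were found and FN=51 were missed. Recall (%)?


Recall = TP/(TP+FN)
= 136/(136+51)
= 136/187 = 72.73%

72.73%


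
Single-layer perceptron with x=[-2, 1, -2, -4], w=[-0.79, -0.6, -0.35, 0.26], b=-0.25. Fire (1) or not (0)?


z = (-2)·(-0.79) + (1)·(-0.6) + (-2)·(-0.35) + (-4)·(0.26) - 0.25
  = 0.39
step(z) = 1 (z≥0)

1


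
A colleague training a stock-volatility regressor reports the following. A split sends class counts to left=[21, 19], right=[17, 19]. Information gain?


Parent = [38, 38], H_parent = 1
H_left = 0.9982 (n=40), H_right = 0.9978 (n=36)
H_children = (40/76)·0.9982 + (36/76)·0.9978 = 0.998
IG = 1 - 0.998 = 0.002

0.002


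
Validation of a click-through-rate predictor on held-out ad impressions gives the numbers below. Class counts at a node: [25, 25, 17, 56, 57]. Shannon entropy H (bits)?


Probabilities: [25/180, 25/180, 17/180, 56/180, 57/180] ≈ [0.1389, 0.1389, 0.0944, 0.3111, 0.3167]
H = -((25/180)·log₂(25/180) + (25/180)·log₂(25/180) + (17/180)·log₂(17/180) + (56/180)·log₂(56/180) + (57/180)·log₂(57/180))
  = 2.162 bits

2.162 bits


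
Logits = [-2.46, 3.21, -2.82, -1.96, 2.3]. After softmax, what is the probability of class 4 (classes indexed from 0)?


Exponentials: e^-2.46=0.0854, e^3.21=24.7791, e^-2.82=0.0596, e^-1.96=0.1409, e^2.3=9.9742
Sum = 35.0392
Softmax = [0.0024, 0.7072, 0.0017, 0.004, 0.2847]
p[4] = 9.9742/35.0392 = 0.2847

0.2847


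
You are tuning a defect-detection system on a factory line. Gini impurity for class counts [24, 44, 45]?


Probabilities: [24/113, 44/113, 45/113] ≈ [0.2124, 0.3894, 0.3982]
Σpᵢ² = (576 + 1936 + 2025)/113² = 4537/12769
Gini = 1 - Σpᵢ² = 1 - 4537/12769 = 0.6447

0.6447


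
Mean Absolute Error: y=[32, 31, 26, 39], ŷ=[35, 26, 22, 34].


Absolute errors: |32-35|=3, |31-26|=5, |26-22|=4, |39-34|=5
Sum = 17
MAE = 17/4 = 17/4

17/4


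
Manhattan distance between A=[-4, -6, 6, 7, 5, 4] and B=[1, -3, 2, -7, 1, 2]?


d = |-4-1| + |-6+ 3| + |6-2| + |7+ 7| + |5-1| + |4-2|
  = 5 + 3 + 4 + 14 + 4 + 2
  = 32

32


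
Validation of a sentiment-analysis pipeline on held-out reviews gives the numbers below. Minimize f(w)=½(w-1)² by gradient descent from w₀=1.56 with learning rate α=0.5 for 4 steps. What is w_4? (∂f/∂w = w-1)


step 1: grad = 1.56-1 = 0.56; w = 1.56 - 0.5·(0.56) = 1.28
step 2: grad = 1.28-1 = 0.28; w = 1.28 - 0.5·(0.28) = 1.14
step 3: grad = 1.14-1 = 0.14; w = 1.14 - 0.5·(0.14) = 1.07
step 4: grad = 1.07-1 = 0.07; w = 1.07 - 0.5·(0.07) = 1.035

1.035


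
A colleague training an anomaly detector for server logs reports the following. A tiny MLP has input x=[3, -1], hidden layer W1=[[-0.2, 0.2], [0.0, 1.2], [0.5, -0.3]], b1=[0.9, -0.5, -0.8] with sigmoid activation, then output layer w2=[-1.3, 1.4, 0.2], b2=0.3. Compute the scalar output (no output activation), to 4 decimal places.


z1[0] = (-0.2)·(3) + (0.2)·(-1) + 0.9 = 0.1
z1[1] = (0.0)·(3) + (1.2)·(-1) - 0.5 = -1.7
z1[2] = (0.5)·(3) + (-0.3)·(-1) - 0.8 = 1.0
h = sigmoid(z1) = [0.525, 0.1545, 0.7311]
output = (-1.3)·(0.525) + (1.4)·(0.1545) + (0.2)·(0.7311) + 0.3 = -0.02

-0.02


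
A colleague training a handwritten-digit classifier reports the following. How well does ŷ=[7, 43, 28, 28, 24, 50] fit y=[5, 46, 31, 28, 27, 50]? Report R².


ȳ = 31.1667
SS_res = Σ(y-ŷ)² = 31
SS_tot = Σ(y-ȳ)² = 1286.83
R² = 1 - SS_res/SS_tot = 1 - 0.0241 = 0.9759

0.9759


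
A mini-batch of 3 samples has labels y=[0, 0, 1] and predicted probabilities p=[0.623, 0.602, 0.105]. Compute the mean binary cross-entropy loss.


L[0] = -ln(1-0.623) = -ln(0.377) = 0.9755
L[1] = -ln(1-0.602) = -ln(0.398) = 0.9213
L[2] = -ln(0.105) = 2.2538
mean = (0.9755 + 0.9213 + 2.2538)/3 = 1.3835

1.3835


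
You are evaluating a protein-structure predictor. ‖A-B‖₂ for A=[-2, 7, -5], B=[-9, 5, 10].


d = √((-2+ 9)² + (7-5)² + (-5-10)²)
  = √(49 + 4 + 225)
  = √278 = 16.6733

16.6733


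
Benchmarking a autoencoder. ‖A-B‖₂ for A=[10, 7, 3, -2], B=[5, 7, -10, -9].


d = √((10-5)² + (7-7)² + (3+ 10)² + (-2+ 9)²)
  = √(25 + 0 + 169 + 49)
  = √243 = 15.5885

15.5885


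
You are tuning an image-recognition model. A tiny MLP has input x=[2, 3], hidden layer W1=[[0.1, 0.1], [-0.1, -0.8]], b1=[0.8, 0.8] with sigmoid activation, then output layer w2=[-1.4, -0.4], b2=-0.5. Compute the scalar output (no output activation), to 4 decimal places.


z1[0] = (0.1)·(2) + (0.1)·(3) + 0.8 = 1.3
z1[1] = (-0.1)·(2) + (-0.8)·(3) + 0.8 = -1.8
h = sigmoid(z1) = [0.7858, 0.1419]
output = (-1.4)·(0.7858) + (-0.4)·(0.1419) - 0.5 = -1.6569

-1.6569


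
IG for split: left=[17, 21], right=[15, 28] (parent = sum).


Parent = [32, 49], H_parent = 0.968
H_left = 0.992 (n=38), H_right = 0.933 (n=43)
H_children = (38/81)·0.992 + (43/81)·0.933 = 0.9607
IG = 0.968 - 0.9607 = 0.0073

0.0073


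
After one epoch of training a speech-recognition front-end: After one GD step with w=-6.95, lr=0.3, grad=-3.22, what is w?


w_new = w - α·∇
= -6.95 - 0.3·-3.22
= -6.95 + 0.966
= -5.984

-5.984


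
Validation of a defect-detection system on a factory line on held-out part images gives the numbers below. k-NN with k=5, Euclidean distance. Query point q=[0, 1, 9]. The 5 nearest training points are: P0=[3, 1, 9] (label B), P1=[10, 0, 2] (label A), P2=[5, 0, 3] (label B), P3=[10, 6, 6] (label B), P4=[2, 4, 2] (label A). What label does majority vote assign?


d(q,P0) = 3.0  (label B)
d(q,P1) = 12.2474  (label A)
d(q,P2) = 7.874  (label B)
d(q,P3) = 11.5758  (label B)
d(q,P4) = 7.874  (label A)
Votes: A=2, B=3
Majority → B

B


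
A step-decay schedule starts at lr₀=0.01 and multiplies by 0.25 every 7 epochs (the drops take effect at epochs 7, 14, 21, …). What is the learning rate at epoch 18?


n_drops = ⌊18/7⌋ = 2
lr = 0.01·0.25^2 = 0.01·0.0625 = 0.000625

0.000625


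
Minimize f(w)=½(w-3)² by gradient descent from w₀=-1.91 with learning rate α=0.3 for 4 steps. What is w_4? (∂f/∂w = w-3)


step 1: grad = -1.91-3 = -4.91; w = -1.91 - 0.3·(-4.91) = -0.437
step 2: grad = -0.437-3 = -3.437; w = -0.437 - 0.3·(-3.437) = 0.5941
step 3: grad = 0.5941-3 = -2.4059; w = 0.5941 - 0.3·(-2.4059) = 1.31587
step 4: grad = 1.31587-3 = -1.68413; w = 1.31587 - 0.3·(-1.68413) = 1.821109

1.821109


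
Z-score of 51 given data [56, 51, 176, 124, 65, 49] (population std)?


μ = 86.8333, σ = 47.3899
z = (51 - 86.8333)/47.3899 = -0.7561

-0.7561


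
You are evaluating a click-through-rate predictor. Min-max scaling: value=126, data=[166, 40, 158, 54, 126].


min=40, max=166
(126-40)/(166-40) = 86/126 = 0.6825

0.6825


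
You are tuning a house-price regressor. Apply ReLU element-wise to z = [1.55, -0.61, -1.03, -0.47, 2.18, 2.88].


ReLU(1.55) = max(0, 1.55) = 1.55
ReLU(-0.61) = max(0, -0.61) = 0.0
ReLU(-1.03) = max(0, -1.03) = 0.0
ReLU(-0.47) = max(0, -0.47) = 0.0
ReLU(2.18) = max(0, 2.18) = 2.18
ReLU(2.88) = max(0, 2.88) = 2.88
result = [1.55, 0.0, 0.0, 0.0, 2.18, 2.88]

[1.55, 0.0, 0.0, 0.0, 2.18, 2.88]


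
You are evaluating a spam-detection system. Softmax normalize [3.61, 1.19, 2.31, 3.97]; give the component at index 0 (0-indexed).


Exponentials: e^3.61=36.9661, e^1.19=3.2871, e^2.31=10.0744, e^3.97=52.9845
Sum = 103.3121
Softmax = [0.3578, 0.0318, 0.0975, 0.5129]
p[0] = 36.9661/103.3121 = 0.3578

0.3578


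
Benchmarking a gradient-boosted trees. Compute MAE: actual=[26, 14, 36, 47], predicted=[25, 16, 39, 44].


Absolute errors: |26-25|=1, |14-16|=2, |36-39|=3, |47-44|=3
Sum = 9
MAE = 9/4 = 9/4

9/4


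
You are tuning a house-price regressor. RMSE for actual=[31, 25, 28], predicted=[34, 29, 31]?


MSE = 34/3 = 11.3333
RMSE = √(34/3) = 3.3665

3.3665


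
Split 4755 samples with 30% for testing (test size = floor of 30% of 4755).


Test = ⌊4755·30/100⌋ = 1426
Train = 4755 - 1426 = 3329

Train: 3329, Test: 1426


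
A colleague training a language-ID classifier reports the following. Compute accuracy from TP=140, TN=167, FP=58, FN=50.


Accuracy = (TP+TN)/(TP+TN+FP+FN)
= (140+167)/(415)
= 307/415 = 73.98%

73.98%


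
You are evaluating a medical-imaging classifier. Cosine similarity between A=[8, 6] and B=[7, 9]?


A·B = 8·7 + 6·9 = 110
‖A‖ = √100 = 10, ‖B‖ = √130 = 11.4018
cos = 110/(√100·√130) = 110/√13000 = 0.9648

0.9648


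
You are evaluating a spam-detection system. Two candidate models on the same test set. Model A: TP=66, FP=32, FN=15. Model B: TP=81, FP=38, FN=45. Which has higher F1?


Model A: P=66/98=0.6735, R=66/81=0.8148, F1=2PR/(P+R)=2TP/(2TP+FP+FN)=132/179=0.7374
Model B: P=81/119=0.6807, R=81/126=0.6429, F1=2PR/(P+R)=2TP/(2TP+FP+FN)=162/245=0.6612
0.7374 > 0.6612 → Model A

Model A


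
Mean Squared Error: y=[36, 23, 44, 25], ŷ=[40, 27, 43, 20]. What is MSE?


Squared errors: (36-40)²=16, (23-27)²=16, (44-43)²=1, (25-20)²=25
Sum = 58
MSE = 58/4 = 29/2

29/2


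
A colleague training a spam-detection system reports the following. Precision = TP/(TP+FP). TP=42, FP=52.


Precision = TP/(TP+FP)
= 42/(42+52)
= 42/94 = 44.68%

44.68%


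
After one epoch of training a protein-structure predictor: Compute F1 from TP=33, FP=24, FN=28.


Precision = 33/57 = 0.5789
Recall = 33/61 = 0.541
F1 = 2·P·R/(P+R) = 2·TP/(2·TP+FP+FN) = 66/(66+24+28) = 66/118 = 0.5593

0.5593


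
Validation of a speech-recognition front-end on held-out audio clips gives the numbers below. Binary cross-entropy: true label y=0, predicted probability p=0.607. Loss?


BCE = -[y·ln(p) + (1-y)·ln(1-p)]
= -0 - 1·ln(1-0.607)
= -ln(0.393) = 0.9339

0.9339


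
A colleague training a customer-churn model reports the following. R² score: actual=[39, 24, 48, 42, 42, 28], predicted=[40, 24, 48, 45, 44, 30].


ȳ = 37.1667
SS_res = Σ(y-ŷ)² = 18
SS_tot = Σ(y-ȳ)² = 424.83
R² = 1 - SS_res/SS_tot = 1 - 0.0424 = 0.9576

0.9576


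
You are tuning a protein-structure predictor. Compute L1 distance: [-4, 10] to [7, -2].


d = |-4-7| + |10+ 2|
  = 11 + 12
  = 23

23


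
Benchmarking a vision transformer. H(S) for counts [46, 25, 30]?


Probabilities: [46/101, 25/101, 30/101] ≈ [0.4554, 0.2475, 0.297]
H = -((46/101)·log₂(46/101) + (25/101)·log₂(25/101) + (30/101)·log₂(30/101))
  = 1.5356 bits

1.5356 bits


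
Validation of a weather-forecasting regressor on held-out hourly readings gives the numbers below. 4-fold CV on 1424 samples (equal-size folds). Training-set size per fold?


Fold size = 1424/4 = 356
Training per fold = 1424 - 356 = 1068

1068


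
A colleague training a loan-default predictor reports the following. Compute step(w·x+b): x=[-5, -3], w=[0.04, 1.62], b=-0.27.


z = (-5)·(0.04) + (-3)·(1.62) - 0.27
  = -5.33
step(z) = 0 (z<0)

0


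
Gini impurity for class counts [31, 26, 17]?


Probabilities: [31/74, 26/74, 17/74] ≈ [0.4189, 0.3514, 0.2297]
Σpᵢ² = (961 + 676 + 289)/74² = 1926/5476
Gini = 1 - Σpᵢ² = 1 - 1926/5476 = 0.6483

0.6483


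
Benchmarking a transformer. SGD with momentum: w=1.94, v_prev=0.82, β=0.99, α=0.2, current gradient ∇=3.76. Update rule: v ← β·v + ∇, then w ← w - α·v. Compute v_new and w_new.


v_new = 0.99·0.82 + 3.76 = 0.8118 + 3.76 = 4.5718
w_new = 1.94 - 0.2·4.5718 = 1.94 - 0.91436 = 1.02564

v_new=4.5718, w_new=1.02564


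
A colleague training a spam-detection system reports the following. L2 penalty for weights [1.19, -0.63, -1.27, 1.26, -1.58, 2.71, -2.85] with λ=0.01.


‖w‖₂² = (1.19)² + (-0.63)² + (-1.27)² + (1.26)² + (-1.58)² + (2.71)² + (-2.85)²
     = 1.4161 + 0.3969 + 1.6129 + 1.5876 + 2.4964 + 7.3441 + 8.1225
     = 22.9765
λ·‖w‖₂² = 0.01·22.9765 = 0.229765

0.229765


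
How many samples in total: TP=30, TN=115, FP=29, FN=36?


Total = TP + TN + FP + FN
= 30 + 115 + 29 + 36
= 210
(Predicted positive: 59, predicted negative: 151)

210


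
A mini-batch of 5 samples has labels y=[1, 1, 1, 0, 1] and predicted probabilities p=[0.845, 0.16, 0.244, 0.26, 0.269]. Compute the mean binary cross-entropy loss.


L[0] = -ln(0.845) = 0.1684
L[1] = -ln(0.16) = 1.8326
L[2] = -ln(0.244) = 1.4106
L[3] = -ln(1-0.26) = -ln(0.74) = 0.3011
L[4] = -ln(0.269) = 1.313
mean = (0.1684 + 1.8326 + 1.4106 + 0.3011 + 1.313)/5 = 1.0051

1.0051


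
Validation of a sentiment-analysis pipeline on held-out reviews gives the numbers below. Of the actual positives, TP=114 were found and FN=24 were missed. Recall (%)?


Recall = TP/(TP+FN)
= 114/(114+24)
= 114/138 = 82.61%

82.61%


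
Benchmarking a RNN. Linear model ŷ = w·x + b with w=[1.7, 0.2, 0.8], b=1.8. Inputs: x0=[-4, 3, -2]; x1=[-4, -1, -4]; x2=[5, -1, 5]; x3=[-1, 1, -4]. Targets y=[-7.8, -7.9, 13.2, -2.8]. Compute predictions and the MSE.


ŷ0 = (1.7)·(-4) + (0.2)·(3) + (0.8)·(-2) + 1.8 = -6.0
ŷ1 = (1.7)·(-4) + (0.2)·(-1) + (0.8)·(-4) + 1.8 = -8.4
ŷ2 = (1.7)·(5) + (0.2)·(-1) + (0.8)·(5) + 1.8 = 14.1
ŷ3 = (1.7)·(-1) + (0.2)·(1) + (0.8)·(-4) + 1.8 = -2.9
errors² = [3.24, 0.25, 0.81, 0.01]
MSE = 4.3100/4 = 1.0775

1.0775


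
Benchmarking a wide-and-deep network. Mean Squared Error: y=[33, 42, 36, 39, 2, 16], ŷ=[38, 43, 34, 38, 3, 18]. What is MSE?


Squared errors: (33-38)²=25, (42-43)²=1, (36-34)²=4, (39-38)²=1, (2-3)²=1, (16-18)²=4
Sum = 36
MSE = 36/6 = 6

6


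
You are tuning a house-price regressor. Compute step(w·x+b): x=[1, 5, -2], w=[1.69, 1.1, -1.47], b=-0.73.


z = (1)·(1.69) + (5)·(1.1) + (-2)·(-1.47) - 0.73
  = 9.4
step(z) = 1 (z≥0)

1


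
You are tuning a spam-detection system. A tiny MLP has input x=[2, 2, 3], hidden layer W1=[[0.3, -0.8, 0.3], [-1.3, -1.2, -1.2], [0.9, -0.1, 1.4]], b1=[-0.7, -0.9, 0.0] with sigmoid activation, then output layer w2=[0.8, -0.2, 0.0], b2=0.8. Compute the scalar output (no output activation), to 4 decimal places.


z1[0] = (0.3)·(2) + (-0.8)·(2) + (0.3)·(3) - 0.7 = -0.8
z1[1] = (-1.3)·(2) + (-1.2)·(2) + (-1.2)·(3) - 0.9 = -9.5
z1[2] = (0.9)·(2) + (-0.1)·(2) + (1.4)·(3) + 0.0 = 5.8
h = sigmoid(z1) = [0.31, 0.0001, 0.997]
output = (0.8)·(0.31) + (-0.2)·(0.0001) + (0.0)·(0.997) + 0.8 = 1.048

1.048


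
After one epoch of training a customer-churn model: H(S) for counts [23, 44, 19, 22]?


Probabilities: [23/108, 44/108, 19/108, 22/108] ≈ [0.213, 0.4074, 0.1759, 0.2037]
H = -((23/108)·log₂(23/108) + (44/108)·log₂(44/108) + (19/108)·log₂(19/108) + (22/108)·log₂(22/108))
  = 1.9116 bits

1.9116 bits


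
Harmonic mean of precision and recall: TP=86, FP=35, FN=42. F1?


Precision = 86/121 = 0.7107
Recall = 86/128 = 0.6719
F1 = 2·P·R/(P+R) = 2·TP/(2·TP+FP+FN) = 172/(172+35+42) = 172/249 = 0.6908

0.6908


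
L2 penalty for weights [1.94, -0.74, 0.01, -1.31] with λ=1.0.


‖w‖₂² = (1.94)² + (-0.74)² + (0.01)² + (-1.31)²
     = 3.7636 + 0.5476 + 0.0001 + 1.7161
     = 6.0274
λ·‖w‖₂² = 1.0·6.0274 = 6.0274

6.0274


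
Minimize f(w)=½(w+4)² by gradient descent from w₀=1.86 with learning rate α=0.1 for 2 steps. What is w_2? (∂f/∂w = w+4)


step 1: grad = 1.86+4 = 5.86; w = 1.86 - 0.1·(5.86) = 1.274
step 2: grad = 1.274+4 = 5.274; w = 1.274 - 0.1·(5.274) = 0.7466

0.7466


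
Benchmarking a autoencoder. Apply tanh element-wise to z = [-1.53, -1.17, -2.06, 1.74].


tanh(-1.53) = -0.9104
tanh(-1.17) = -0.8243
tanh(-2.06) = -0.968
tanh(1.74) = 0.9402
result = [-0.9104, -0.8243, -0.968, 0.9402]

[-0.9104, -0.8243, -0.968, 0.9402]


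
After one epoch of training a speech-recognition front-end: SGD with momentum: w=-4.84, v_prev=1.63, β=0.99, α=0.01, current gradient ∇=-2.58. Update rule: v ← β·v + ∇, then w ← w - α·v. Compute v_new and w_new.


v_new = 0.99·1.63 - 2.58 = 1.6137 - 2.58 = -0.9663
w_new = -4.84 - 0.01·-0.9663 = -4.84 + 0.009663 = -4.830337

v_new=-0.9663, w_new=-4.830337


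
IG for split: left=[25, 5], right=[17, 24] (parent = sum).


Parent = [42, 29], H_parent = 0.9757
H_left = 0.65 (n=30), H_right = 0.9789 (n=41)
H_children = (30/71)·0.65 + (41/71)·0.9789 = 0.8399
IG = 0.9757 - 0.8399 = 0.1358

0.1358


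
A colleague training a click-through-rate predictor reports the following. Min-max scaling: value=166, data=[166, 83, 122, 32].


min=32, max=166
(166-32)/(166-32) = 134/134 = 1.0

1.0


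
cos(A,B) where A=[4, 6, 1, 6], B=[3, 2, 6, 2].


A·B = 4·3 + 6·2 + 1·6 + 6·2 = 42
‖A‖ = √89 = 9.434, ‖B‖ = √53 = 7.2801
cos = 42/(√89·√53) = 42/√4717 = 0.6115

0.6115


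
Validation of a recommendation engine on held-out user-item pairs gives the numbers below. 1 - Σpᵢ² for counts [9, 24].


Probabilities: [9/33, 24/33] ≈ [0.2727, 0.7273]
Σpᵢ² = (81 + 576)/33² = 657/1089
Gini = 1 - Σpᵢ² = 1 - 657/1089 = 0.3967

0.3967


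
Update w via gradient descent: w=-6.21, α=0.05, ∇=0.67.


w_new = w - α·∇
= -6.21 - 0.05·0.67
= -6.21 - 0.0335
= -6.2435

-6.2435


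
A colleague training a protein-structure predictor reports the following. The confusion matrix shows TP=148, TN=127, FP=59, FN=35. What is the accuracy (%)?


Accuracy = (TP+TN)/(TP+TN+FP+FN)
= (148+127)/(369)
= 275/369 = 74.53%

74.53%


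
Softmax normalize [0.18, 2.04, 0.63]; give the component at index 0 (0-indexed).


Exponentials: e^0.18=1.1972, e^2.04=7.6906, e^0.63=1.8776
Sum = 10.7654
Softmax = [0.1112, 0.7144, 0.1744]
p[0] = 1.1972/10.7654 = 0.1112

0.1112


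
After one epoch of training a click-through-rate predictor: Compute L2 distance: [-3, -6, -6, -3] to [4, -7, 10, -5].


d = √((-3-4)² + (-6+ 7)² + (-6-10)² + (-3+ 5)²)
  = √(49 + 1 + 256 + 4)
  = √310 = 17.6068

17.6068


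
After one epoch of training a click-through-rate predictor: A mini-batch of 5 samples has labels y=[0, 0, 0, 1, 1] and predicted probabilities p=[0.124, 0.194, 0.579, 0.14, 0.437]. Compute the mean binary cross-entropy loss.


L[0] = -ln(1-0.124) = -ln(0.876) = 0.1324
L[1] = -ln(1-0.194) = -ln(0.806) = 0.2157
L[2] = -ln(1-0.579) = -ln(0.421) = 0.8651
L[3] = -ln(0.14) = 1.9661
L[4] = -ln(0.437) = 0.8278
mean = (0.1324 + 0.2157 + 0.8651 + 1.9661 + 0.8278)/5 = 0.8014

0.8014


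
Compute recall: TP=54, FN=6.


Recall = TP/(TP+FN)
= 54/(54+6)
= 54/60 = 90.0%

90.0%


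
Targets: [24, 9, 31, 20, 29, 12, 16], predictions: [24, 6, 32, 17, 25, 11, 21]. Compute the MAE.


Absolute errors: |24-24|=0, |9-6|=3, |31-32|=1, |20-17|=3, |29-25|=4, |12-11|=1, |16-21|=5
Sum = 17
MAE = 17/7 = 17/7

17/7


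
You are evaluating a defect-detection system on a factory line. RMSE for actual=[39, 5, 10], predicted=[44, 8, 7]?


MSE = 43/3 = 14.3333
RMSE = √(43/3) = 3.7859

3.7859
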